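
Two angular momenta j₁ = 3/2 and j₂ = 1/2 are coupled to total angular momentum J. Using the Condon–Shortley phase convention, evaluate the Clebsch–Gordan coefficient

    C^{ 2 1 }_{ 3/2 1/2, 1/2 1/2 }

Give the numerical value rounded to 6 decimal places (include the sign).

+0.866025

triangle: 0!*3!*1!/5! = 6/120
(j±m)!: 2!*1!*1!*0!*3!*1! = 12
prefactor² = (2J+1)*Δ*N² = 3
  k=0: +1/(0!*0!*1!*1!*2!*0!) = 1/2
Σ = 1/2  ⇒  CG² = 3*1/2² = 3/4
CG = +√(3/4) = +0.866025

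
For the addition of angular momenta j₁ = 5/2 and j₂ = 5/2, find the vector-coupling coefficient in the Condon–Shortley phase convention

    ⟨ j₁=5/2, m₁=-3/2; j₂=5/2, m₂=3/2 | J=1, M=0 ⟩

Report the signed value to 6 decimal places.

triangle: 4!×1!×1!/7! = 24/5040
(j±m)!: 1!×4!×4!×1!×1!×1! = 576
prefactor² = (2J+1)×Δ×N² = 288/35
  k=3: −1/(3!×1!×1!×1!×0!×0!) = -1/6
  k=4: +1/(4!×0!×0!×0!×1!×1!) = 1/24
Σ = -1/8  ⇒  CG² = 288/35×(-1/8)² = 9/70
CG = −√(9/70) = -0.358569

−√(9/70) = -0.358569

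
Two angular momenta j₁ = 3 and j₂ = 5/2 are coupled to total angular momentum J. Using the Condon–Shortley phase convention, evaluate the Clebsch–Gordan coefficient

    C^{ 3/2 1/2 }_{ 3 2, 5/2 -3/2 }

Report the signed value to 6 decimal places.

triangle: 4!×2!×1!/8! = 48/40320
(j±m)!: 5!×1!×1!×4!×2!×1! = 5760
prefactor² = (2J+1)×Δ×N² = 192/7
  k=0: +1/(0!×4!×1!×1!×1!×0!) = 1/24
  k=1: −1/(1!×3!×0!×0!×2!×1!) = -1/12
Σ = -1/24  ⇒  CG² = 192/7×(-1/24)² = 1/21
CG = −√(1/21) = -0.218218

-0.218218  (= −√(1/21))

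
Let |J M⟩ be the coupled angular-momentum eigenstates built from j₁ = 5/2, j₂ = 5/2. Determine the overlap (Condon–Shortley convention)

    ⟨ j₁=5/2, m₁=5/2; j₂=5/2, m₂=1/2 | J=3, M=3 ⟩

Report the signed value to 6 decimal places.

+√(5/18) ≈ +0.527046

triangle: 2!*3!*3!/9! = 72/362880
(j±m)!: 5!*0!*3!*2!*6!*0! = 1036800
prefactor² = (2J+1)*Δ*N² = 1440
  k=0: +1/(0!*2!*0!*3!*3!*0!) = 1/72
Σ = 1/72  ⇒  CG² = 1440*1/72² = 5/18
CG = +√(5/18) = +0.527046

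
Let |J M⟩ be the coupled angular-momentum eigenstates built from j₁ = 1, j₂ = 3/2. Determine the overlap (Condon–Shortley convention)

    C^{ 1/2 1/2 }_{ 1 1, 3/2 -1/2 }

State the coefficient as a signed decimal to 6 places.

+0.408248  (= +√(1/6))

√[2·2!0!1!/4! · 2!0!1!2!1!0!] = √(2/3)
  +(−1)^0/∏(0,2,0,1,0,0)! = 1/2  (running 1/2)
⟨..|..⟩ = √(2/3)·(1/2) = +0.408248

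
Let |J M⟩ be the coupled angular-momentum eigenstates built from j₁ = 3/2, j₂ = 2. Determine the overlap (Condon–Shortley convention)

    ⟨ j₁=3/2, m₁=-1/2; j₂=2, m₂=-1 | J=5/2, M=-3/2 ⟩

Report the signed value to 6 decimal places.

triangle: 1!·2!·3!/7! = 12/5040
(j±m)!: 1!·2!·1!·3!·1!·4! = 288
prefactor² = (2J+1)·Δ·N² = 144/35
  k=0: +1/(0!·1!·2!·1!·0!·2!) = 1/4
  k=1: −1/(1!·0!·1!·0!·1!·3!) = -1/6
Σ = 1/12  ⇒  CG² = 144/35·1/12² = 1/35
CG = +√(1/35) = +0.169031

+0.169031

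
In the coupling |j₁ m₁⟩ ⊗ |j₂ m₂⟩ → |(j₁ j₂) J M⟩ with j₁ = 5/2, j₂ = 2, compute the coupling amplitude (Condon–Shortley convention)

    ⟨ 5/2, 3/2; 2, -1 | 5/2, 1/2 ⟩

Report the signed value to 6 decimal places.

j₁+j₂−J=2  J+j₁−j₂=3  J−j₁+j₂=2  j₁+j₂+J+1=8
(j₁±m₁, j₂±m₂, J±M) = (4,1,1,3,3,2)
P² = 216/35
sum k=0..1:
  [0] +1/4 = 1/4
  [1] −1/12 = -1/12
S = 1/6
C² = P²·S² = 6/35 ; C = +0.414039

+√(6/35) ≈ +0.414039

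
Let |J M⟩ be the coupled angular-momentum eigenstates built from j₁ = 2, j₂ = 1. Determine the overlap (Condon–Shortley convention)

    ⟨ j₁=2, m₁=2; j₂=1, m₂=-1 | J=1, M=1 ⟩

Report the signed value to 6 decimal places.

√[3·2!2!0!/5! · 4!0!0!2!2!0!] = √(48/5)
  +(−1)^0/∏(0,2,0,0,2,0)! = 1/4  (running 1/4)
⟨..|..⟩ = √(48/5)·(1/4) = +0.774597

+0.774597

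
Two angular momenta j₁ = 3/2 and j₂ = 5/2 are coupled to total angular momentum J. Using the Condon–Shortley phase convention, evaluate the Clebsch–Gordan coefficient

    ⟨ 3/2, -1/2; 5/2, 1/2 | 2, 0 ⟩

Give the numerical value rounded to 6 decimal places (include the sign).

triangle: 2!×1!×3!/7! = 12/5040
(j±m)!: 1!×2!×3!×2!×2!×2! = 96
prefactor² = (2J+1)×Δ×N² = 8/7
  k=1: −1/(1!×1!×1!×2!×0!×1!) = -1/2
  k=2: +1/(2!×0!×0!×1!×1!×2!) = 1/4
Σ = -1/4  ⇒  CG² = 8/7×(-1/4)² = 1/14
CG = −√(1/14) = -0.267261

−√(1/14) = -0.267261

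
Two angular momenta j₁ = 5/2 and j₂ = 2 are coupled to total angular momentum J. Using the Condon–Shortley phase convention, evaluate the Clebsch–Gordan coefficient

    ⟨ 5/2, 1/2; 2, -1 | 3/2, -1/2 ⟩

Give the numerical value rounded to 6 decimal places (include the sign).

triangle: 3!*2!*1!/7! = 12/5040
(j±m)!: 3!*2!*1!*3!*1!*2! = 144
prefactor² = (2J+1)*Δ*N² = 48/35
  k=0: +1/(0!*3!*2!*1!*0!*0!) = 1/12
  k=1: −1/(1!*2!*1!*0!*1!*1!) = -1/2
Σ = -5/12  ⇒  CG² = 48/35*(-5/12)² = 5/21
CG = −√(5/21) = -0.487950

−√(5/21) ≈ -0.487950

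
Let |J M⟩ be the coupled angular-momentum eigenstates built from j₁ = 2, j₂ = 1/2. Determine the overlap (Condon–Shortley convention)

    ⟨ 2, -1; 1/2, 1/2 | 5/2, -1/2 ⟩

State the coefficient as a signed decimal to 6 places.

+√(2/5) = +0.632456

triangle: 0!×4!×1!/6! = 24/720
(j±m)!: 1!×3!×1!×0!×2!×3! = 72
prefactor² = (2J+1)×Δ×N² = 72/5
  k=0: +1/(0!×0!×3!×1!×1!×0!) = 1/6
Σ = 1/6  ⇒  CG² = 72/5×1/6² = 2/5
CG = +√(2/5) = +0.632456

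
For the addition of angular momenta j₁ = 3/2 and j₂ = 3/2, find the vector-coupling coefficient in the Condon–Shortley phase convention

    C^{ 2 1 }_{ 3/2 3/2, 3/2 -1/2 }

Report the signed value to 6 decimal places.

+√(1/2) ≈ +0.707107

triangle: 1!·2!·2!/6! = 4/720
(j±m)!: 3!·0!·1!·2!·3!·1! = 72
prefactor² = (2J+1)·Δ·N² = 2
  k=0: +1/(0!·1!·0!·1!·2!·1!) = 1/2
Σ = 1/2  ⇒  CG² = 2·1/2² = 1/2
CG = +√(1/2) = +0.707107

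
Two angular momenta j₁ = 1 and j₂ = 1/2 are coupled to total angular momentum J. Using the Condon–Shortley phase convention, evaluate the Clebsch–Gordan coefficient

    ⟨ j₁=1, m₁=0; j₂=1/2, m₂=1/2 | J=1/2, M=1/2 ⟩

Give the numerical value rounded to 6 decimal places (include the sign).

j₁+j₂−J=1  J+j₁−j₂=1  J−j₁+j₂=0  j₁+j₂+J+1=3
(j₁±m₁, j₂±m₂, J±M) = (1,1,1,0,1,0)
P² = 1/3
sum k=1..1:
  [1] −1/1 = -1
S = -1
C² = P²·S² = 1/3 ; C = -0.577350

-0.577350  (= −√(1/3))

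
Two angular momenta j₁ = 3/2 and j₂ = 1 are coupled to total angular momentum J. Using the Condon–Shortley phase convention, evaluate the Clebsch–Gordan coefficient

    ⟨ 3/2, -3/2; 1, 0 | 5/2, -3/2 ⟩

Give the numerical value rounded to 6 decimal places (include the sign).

+√(2/5) ≈ +0.632456

triangle: 0!×3!×2!/6! = 12/720
(j±m)!: 0!×3!×1!×1!×1!×4! = 144
prefactor² = (2J+1)×Δ×N² = 72/5
  k=0: +1/(0!×0!×3!×1!×0!×1!) = 1/6
Σ = 1/6  ⇒  CG² = 72/5×1/6² = 2/5
CG = +√(2/5) = +0.632456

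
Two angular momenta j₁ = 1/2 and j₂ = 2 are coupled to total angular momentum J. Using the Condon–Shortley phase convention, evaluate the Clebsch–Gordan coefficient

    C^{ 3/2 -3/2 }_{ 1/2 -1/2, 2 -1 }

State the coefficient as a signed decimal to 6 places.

triangle: 1!×0!×3!/5! = 6/120
(j±m)!: 0!×1!×1!×3!×0!×3! = 36
prefactor² = (2J+1)×Δ×N² = 36/5
  k=1: −1/(1!×0!×0!×0!×0!×3!) = -1/6
Σ = -1/6  ⇒  CG² = 36/5×(-1/6)² = 1/5
CG = −√(1/5) = -0.447214

-0.447214  (= −√(1/5))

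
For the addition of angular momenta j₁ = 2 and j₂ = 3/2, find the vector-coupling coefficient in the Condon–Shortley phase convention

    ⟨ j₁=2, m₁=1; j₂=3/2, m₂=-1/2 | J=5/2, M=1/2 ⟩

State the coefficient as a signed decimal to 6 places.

j₁+j₂−J=1  J+j₁−j₂=3  J−j₁+j₂=2  j₁+j₂+J+1=7
(j₁±m₁, j₂±m₂, J±M) = (3,1,1,2,3,2)
P² = 72/35
sum k=0..1:
  [0] +1/2 = 1/2
  [1] −1/12 = -1/12
S = 5/12
C² = P²·S² = 5/14 ; C = +0.597614

+0.597614  (= +√(5/14))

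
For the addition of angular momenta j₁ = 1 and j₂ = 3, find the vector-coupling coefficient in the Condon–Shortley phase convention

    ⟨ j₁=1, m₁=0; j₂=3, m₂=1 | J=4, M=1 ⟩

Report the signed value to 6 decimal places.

+√(15/28) ≈ +0.731925

triangle: 0!×2!×6!/9! = 1440/362880
(j±m)!: 1!×1!×4!×2!×5!×3! = 34560
prefactor² = (2J+1)×Δ×N² = 8640/7
  k=0: +1/(0!×0!×1!×4!×1!×2!) = 1/48
Σ = 1/48  ⇒  CG² = 8640/7×1/48² = 15/28
CG = +√(15/28) = +0.731925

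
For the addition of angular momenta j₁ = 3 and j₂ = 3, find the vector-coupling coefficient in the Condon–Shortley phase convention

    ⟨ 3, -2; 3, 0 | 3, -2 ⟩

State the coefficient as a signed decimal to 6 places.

j₁+j₂−J=3  J+j₁−j₂=3  J−j₁+j₂=3  j₁+j₂+J+1=10
(j₁±m₁, j₂±m₂, J±M) = (1,5,3,3,1,5)
P² = 216
sum k=2..3:
  [2] +1/24 = 1/24
  [3] −1/72 = -1/72
S = 1/36
C² = P²·S² = 1/6 ; C = +0.408248

+√(1/6) ≈ +0.408248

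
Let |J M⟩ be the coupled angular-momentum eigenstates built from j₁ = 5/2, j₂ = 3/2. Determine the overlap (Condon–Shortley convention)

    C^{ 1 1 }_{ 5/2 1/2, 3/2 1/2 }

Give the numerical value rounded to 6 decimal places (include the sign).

+√(3/20) = +0.387298

j₁+j₂−J=3  J+j₁−j₂=2  J−j₁+j₂=0  j₁+j₂+J+1=6
(j₁±m₁, j₂±m₂, J±M) = (3,2,2,1,2,0)
P² = 12/5
sum k=2..2:
  [2] +1/4 = 1/4
S = 1/4
C² = P²·S² = 3/20 ; C = +0.387298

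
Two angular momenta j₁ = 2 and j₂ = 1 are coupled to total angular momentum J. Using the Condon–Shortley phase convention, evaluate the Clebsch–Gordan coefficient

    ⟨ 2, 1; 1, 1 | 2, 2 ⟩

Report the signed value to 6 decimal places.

-0.577350  (= −√(1/3))

j₁+j₂−J=1  J+j₁−j₂=3  J−j₁+j₂=1  j₁+j₂+J+1=6
(j₁±m₁, j₂±m₂, J±M) = (3,1,2,0,4,0)
P² = 12
sum k=1..1:
  [1] −1/6 = -1/6
S = -1/6
C² = P²·S² = 1/3 ; C = -0.577350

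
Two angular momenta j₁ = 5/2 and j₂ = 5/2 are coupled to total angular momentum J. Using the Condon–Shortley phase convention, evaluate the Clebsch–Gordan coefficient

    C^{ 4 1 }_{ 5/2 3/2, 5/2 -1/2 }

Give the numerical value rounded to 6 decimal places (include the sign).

+√(5/14) = +0.597614

√[9·1!4!4!/10! · 4!1!2!3!5!3!] = √(10368/35)
  +(−1)^0/∏(0,1,1,2,3,2)! = 1/24  (running 1/24)
  +(−1)^1/∏(1,0,0,1,4,3)! = -1/144  (running 5/144)
⟨..|..⟩ = √(10368/35)·(5/144) = +0.597614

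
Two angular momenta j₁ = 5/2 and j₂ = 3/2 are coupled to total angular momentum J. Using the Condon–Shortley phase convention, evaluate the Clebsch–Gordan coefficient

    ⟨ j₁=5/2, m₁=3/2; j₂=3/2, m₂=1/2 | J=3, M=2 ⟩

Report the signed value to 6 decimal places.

j₁+j₂−J=1  J+j₁−j₂=4  J−j₁+j₂=2  j₁+j₂+J+1=8
(j₁±m₁, j₂±m₂, J±M) = (4,1,2,1,5,1)
P² = 48
sum k=0..1:
  [0] +1/12 = 1/12
  [1] −1/24 = -1/24
S = 1/24
C² = P²·S² = 1/12 ; C = +0.288675

+√(1/12) ≈ +0.288675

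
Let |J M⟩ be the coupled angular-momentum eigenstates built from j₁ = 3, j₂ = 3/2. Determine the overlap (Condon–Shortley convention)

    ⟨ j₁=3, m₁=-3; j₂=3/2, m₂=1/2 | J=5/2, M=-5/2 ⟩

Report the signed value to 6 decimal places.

+0.731925  (= +√(15/28))

√[6·2!4!1!/8! · 0!6!2!1!0!5!] = √(8640/7)
  +(−1)^2/∏(2,0,4,0,0,1)! = 1/48  (running 1/48)
⟨..|..⟩ = √(8640/7)·(1/48) = +0.731925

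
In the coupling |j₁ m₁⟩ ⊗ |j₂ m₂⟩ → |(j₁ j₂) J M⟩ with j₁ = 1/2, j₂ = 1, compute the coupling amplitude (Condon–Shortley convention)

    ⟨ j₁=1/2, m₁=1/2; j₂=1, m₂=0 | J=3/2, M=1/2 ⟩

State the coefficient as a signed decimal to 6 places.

√[4·0!1!2!/4! · 1!0!1!1!2!1!] = √(2/3)
  +(−1)^0/∏(0,0,0,1,1,1)! = 1  (running 1)
⟨..|..⟩ = √(2/3)·(1) = +0.816497

+0.816497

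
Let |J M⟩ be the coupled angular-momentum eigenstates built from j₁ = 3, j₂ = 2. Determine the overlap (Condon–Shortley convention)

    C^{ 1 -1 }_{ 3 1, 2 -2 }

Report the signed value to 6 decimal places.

triangle: 4!*2!*0!/7! = 48/5040
(j±m)!: 4!*2!*0!*4!*0!*2! = 2304
prefactor² = (2J+1)*Δ*N² = 2304/35
  k=0: +1/(0!*4!*2!*0!*0!*0!) = 1/48
Σ = 1/48  ⇒  CG² = 2304/35*1/48² = 1/35
CG = +√(1/35) = +0.169031

+√(1/35) ≈ +0.169031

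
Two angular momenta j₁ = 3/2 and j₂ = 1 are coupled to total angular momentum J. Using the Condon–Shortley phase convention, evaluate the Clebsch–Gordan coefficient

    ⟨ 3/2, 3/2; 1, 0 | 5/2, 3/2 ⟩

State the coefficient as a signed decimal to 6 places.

+√(2/5) = +0.632456

triangle: 0!·3!·2!/6! = 12/720
(j±m)!: 3!·0!·1!·1!·4!·1! = 144
prefactor² = (2J+1)·Δ·N² = 72/5
  k=0: +1/(0!·0!·0!·1!·3!·1!) = 1/6
Σ = 1/6  ⇒  CG² = 72/5·1/6² = 2/5
CG = +√(2/5) = +0.632456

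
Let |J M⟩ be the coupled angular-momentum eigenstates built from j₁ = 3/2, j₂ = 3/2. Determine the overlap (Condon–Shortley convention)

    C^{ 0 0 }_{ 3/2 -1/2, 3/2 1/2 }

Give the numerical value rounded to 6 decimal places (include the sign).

√[1·3!0!0!/4! · 1!2!2!1!0!0!] = √(1)
  +(−1)^2/∏(2,1,0,0,0,0)! = 1/2  (running 1/2)
⟨..|..⟩ = √(1)·(1/2) = +0.500000

+√(1/4) ≈ +0.500000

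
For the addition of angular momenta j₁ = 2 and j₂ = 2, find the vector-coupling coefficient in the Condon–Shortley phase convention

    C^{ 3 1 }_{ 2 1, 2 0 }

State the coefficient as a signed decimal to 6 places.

+√(1/5) = +0.447214

triangle: 1!·3!·3!/8! = 36/40320
(j±m)!: 3!·1!·2!·2!·4!·2! = 1152
prefactor² = (2J+1)·Δ·N² = 36/5
  k=0: +1/(0!·1!·1!·2!·2!·1!) = 1/4
  k=1: −1/(1!·0!·0!·1!·3!·2!) = -1/12
Σ = 1/6  ⇒  CG² = 36/5·1/6² = 1/5
CG = +√(1/5) = +0.447214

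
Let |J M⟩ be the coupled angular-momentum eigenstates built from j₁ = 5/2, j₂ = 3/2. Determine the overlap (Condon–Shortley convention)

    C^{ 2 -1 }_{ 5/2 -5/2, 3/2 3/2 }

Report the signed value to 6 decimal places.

+√(5/14) = +0.597614

triangle: 2!*3!*1!/7! = 12/5040
(j±m)!: 0!*5!*3!*0!*1!*3! = 4320
prefactor² = (2J+1)*Δ*N² = 360/7
  k=2: +1/(2!*0!*3!*1!*0!*0!) = 1/12
Σ = 1/12  ⇒  CG² = 360/7*1/12² = 5/14
CG = +√(5/14) = +0.597614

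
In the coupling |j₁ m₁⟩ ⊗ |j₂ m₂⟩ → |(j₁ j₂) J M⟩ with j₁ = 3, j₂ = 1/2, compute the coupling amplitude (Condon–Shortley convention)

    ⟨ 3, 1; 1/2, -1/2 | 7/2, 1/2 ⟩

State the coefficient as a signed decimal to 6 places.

√[8·0!6!1!/8! · 4!2!0!1!4!3!] = √(6912/7)
  +(−1)^0/∏(0,0,2,0,4,1)! = 1/48  (running 1/48)
⟨..|..⟩ = √(6912/7)·(1/48) = +0.654654

+0.654654  (= +√(3/7))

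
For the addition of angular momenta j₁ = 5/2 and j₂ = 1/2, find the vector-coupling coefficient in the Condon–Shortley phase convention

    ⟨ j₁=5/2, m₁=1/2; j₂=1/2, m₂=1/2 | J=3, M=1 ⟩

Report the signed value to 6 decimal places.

√[7·0!5!1!/7! · 3!2!1!0!4!2!] = √(96)
  +(−1)^0/∏(0,0,2,1,3,0)! = 1/12  (running 1/12)
⟨..|..⟩ = √(96)·(1/12) = +0.816497

+0.816497  (= +√(2/3))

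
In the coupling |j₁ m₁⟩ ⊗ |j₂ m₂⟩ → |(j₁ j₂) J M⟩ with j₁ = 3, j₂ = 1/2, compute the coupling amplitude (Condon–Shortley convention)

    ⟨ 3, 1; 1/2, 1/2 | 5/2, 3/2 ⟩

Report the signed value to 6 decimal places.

−√(2/7) = -0.534522

triangle: 1!*5!*0!/7! = 120/5040
(j±m)!: 4!*2!*1!*0!*4!*1! = 1152
prefactor² = (2J+1)*Δ*N² = 1152/7
  k=1: −1/(1!*0!*1!*0!*4!*0!) = -1/24
Σ = -1/24  ⇒  CG² = 1152/7*(-1/24)² = 2/7
CG = −√(2/7) = -0.534522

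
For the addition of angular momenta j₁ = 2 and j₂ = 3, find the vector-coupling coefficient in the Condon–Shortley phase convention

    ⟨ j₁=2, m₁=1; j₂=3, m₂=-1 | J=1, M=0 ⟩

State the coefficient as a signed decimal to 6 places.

-0.478091

j₁+j₂−J=4  J+j₁−j₂=0  J−j₁+j₂=2  j₁+j₂+J+1=7
(j₁±m₁, j₂±m₂, J±M) = (3,1,2,4,1,1)
P² = 288/35
sum k=1..1:
  [1] −1/6 = -1/6
S = -1/6
C² = P²·S² = 8/35 ; C = -0.478091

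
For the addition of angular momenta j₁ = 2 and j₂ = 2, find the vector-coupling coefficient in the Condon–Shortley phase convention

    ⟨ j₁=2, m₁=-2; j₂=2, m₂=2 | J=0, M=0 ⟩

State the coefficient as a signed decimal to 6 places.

triangle: 4!·0!·0!/5! = 24/120
(j±m)!: 0!·4!·4!·0!·0!·0! = 576
prefactor² = (2J+1)·Δ·N² = 576/5
  k=4: +1/(4!·0!·0!·0!·0!·0!) = 1/24
Σ = 1/24  ⇒  CG² = 576/5·1/24² = 1/5
CG = +√(1/5) = +0.447214

+√(1/5) = +0.447214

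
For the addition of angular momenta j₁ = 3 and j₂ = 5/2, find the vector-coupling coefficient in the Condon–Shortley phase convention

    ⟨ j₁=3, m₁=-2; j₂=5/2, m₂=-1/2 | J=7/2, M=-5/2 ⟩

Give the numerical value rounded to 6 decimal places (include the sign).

triangle: 2!·4!·3!/10! = 288/3628800
(j±m)!: 1!·5!·2!·3!·1!·6! = 1036800
prefactor² = (2J+1)·Δ·N² = 4608/7
  k=1: −1/(1!·1!·4!·1!·0!·2!) = -1/48
  k=2: +1/(2!·0!·3!·0!·1!·3!) = 1/72
Σ = -1/144  ⇒  CG² = 4608/7·(-1/144)² = 2/63
CG = −√(2/63) = -0.178174

-0.178174  (= −√(2/63))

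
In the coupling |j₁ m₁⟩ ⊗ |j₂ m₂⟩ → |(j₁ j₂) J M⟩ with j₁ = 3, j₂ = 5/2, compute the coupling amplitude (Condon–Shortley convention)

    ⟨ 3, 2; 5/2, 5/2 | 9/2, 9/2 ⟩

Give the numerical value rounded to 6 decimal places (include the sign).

triangle: 1!*5!*4!/11! = 2880/39916800
(j±m)!: 5!*1!*5!*0!*9!*0! = 5225472000
prefactor² = (2J+1)*Δ*N² = 41472000/11
  k=1: −1/(1!*0!*0!*4!*5!*0!) = -1/2880
Σ = -1/2880  ⇒  CG² = 41472000/11*(-1/2880)² = 5/11
CG = −√(5/11) = -0.674200

-0.674200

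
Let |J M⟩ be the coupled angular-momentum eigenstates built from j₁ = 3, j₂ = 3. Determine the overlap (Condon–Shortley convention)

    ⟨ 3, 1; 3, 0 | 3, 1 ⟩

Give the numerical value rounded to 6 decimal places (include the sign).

√[7·3!3!3!/10! · 4!2!3!3!4!2!] = √(864/25)
  +(−1)^0/∏(0,3,2,3,1,0)! = 1/72  (running 1/72)
  +(−1)^1/∏(1,2,1,2,2,1)! = -1/8  (running -1/9)
  +(−1)^2/∏(2,1,0,1,3,2)! = 1/24  (running -5/72)
⟨..|..⟩ = √(864/25)·(-5/72) = -0.408248

-0.408248  (= −√(1/6))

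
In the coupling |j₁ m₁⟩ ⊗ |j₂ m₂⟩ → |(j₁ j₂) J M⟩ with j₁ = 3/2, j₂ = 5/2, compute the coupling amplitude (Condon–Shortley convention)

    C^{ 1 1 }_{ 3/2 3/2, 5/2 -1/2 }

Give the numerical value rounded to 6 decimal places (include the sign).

j₁+j₂−J=3  J+j₁−j₂=0  J−j₁+j₂=2  j₁+j₂+J+1=6
(j₁±m₁, j₂±m₂, J±M) = (3,0,2,3,2,0)
P² = 36/5
sum k=0..0:
  [0] +1/12 = 1/12
S = 1/12
C² = P²·S² = 1/20 ; C = +0.223607

+0.223607  (= +√(1/20))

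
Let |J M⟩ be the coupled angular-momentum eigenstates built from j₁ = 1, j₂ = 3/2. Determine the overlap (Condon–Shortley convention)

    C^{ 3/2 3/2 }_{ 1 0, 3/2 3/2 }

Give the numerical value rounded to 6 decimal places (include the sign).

j₁+j₂−J=1  J+j₁−j₂=1  J−j₁+j₂=2  j₁+j₂+J+1=5
(j₁±m₁, j₂±m₂, J±M) = (1,1,3,0,3,0)
P² = 12/5
sum k=1..1:
  [1] −1/2 = -1/2
S = -1/2
C² = P²·S² = 3/5 ; C = -0.774597

−√(3/5) ≈ -0.774597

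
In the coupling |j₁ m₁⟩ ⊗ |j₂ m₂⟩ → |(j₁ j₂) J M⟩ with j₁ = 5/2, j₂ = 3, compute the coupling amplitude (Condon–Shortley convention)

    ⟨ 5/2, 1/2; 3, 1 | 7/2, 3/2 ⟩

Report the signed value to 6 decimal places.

j₁+j₂−J=2  J+j₁−j₂=3  J−j₁+j₂=4  j₁+j₂+J+1=10
(j₁±m₁, j₂±m₂, J±M) = (3,2,4,2,5,2)
P² = 3072/35
sum k=0..2:
  [0] +1/96 = 1/96
  [1] −1/12 = -1/12
  [2] +1/48 = 1/48
S = -5/96
C² = P²·S² = 5/21 ; C = -0.487950

-0.487950  (= −√(5/21))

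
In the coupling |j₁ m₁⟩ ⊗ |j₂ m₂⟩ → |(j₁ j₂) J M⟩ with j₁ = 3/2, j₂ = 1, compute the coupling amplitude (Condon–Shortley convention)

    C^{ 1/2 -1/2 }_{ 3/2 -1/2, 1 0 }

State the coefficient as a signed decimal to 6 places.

triangle: 2!*1!*0!/4! = 2/24
(j±m)!: 1!*2!*1!*1!*0!*1! = 2
prefactor² = (2J+1)*Δ*N² = 1/3
  k=1: −1/(1!*1!*1!*0!*0!*0!) = -1
Σ = -1  ⇒  CG² = 1/3*(-1)² = 1/3
CG = −√(1/3) = -0.577350

−√(1/3) ≈ -0.577350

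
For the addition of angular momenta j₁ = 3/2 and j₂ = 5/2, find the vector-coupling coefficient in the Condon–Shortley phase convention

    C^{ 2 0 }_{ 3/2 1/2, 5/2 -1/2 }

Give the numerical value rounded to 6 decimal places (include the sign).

-0.267261  (= −√(1/14))

√[5·2!1!3!/7! · 2!1!2!3!2!2!] = √(8/7)
  +(−1)^0/∏(0,2,1,2,0,1)! = 1/4  (running 1/4)
  +(−1)^1/∏(1,1,0,1,1,2)! = -1/2  (running -1/4)
⟨..|..⟩ = √(8/7)·(-1/4) = -0.267261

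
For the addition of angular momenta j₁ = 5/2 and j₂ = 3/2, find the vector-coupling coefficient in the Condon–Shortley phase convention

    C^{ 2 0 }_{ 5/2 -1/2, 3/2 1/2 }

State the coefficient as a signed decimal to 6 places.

j₁+j₂−J=2  J+j₁−j₂=3  J−j₁+j₂=1  j₁+j₂+J+1=7
(j₁±m₁, j₂±m₂, J±M) = (2,3,2,1,2,2)
P² = 8/7
sum k=1..2:
  [1] −1/2 = -1/2
  [2] +1/4 = 1/4
S = -1/4
C² = P²·S² = 1/14 ; C = -0.267261

-0.267261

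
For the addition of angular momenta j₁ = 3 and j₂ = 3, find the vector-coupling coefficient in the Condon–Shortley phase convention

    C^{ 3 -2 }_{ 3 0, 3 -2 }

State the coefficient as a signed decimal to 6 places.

triangle: 3!·3!·3!/10! = 216/3628800
(j±m)!: 3!·3!·1!·5!·1!·5! = 518400
prefactor² = (2J+1)·Δ·N² = 216
  k=0: +1/(0!·3!·3!·1!·0!·2!) = 1/72
  k=1: −1/(1!·2!·2!·0!·1!·3!) = -1/24
Σ = -1/36  ⇒  CG² = 216·(-1/36)² = 1/6
CG = −√(1/6) = -0.408248

-0.408248  (= −√(1/6))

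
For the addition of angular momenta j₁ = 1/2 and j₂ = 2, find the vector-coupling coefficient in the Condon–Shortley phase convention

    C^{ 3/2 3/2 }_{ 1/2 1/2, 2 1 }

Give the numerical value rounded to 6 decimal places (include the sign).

√[4·1!0!3!/5! · 1!0!3!1!3!0!] = √(36/5)
  +(−1)^0/∏(0,1,0,3,0,0)! = 1/6  (running 1/6)
⟨..|..⟩ = √(36/5)·(1/6) = +0.447214

+0.447214  (= +√(1/5))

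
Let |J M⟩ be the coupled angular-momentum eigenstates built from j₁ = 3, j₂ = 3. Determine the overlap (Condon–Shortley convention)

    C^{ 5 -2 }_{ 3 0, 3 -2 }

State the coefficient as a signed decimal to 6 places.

+0.577350  (= +√(1/3))

√[11·1!5!5!/12! · 3!3!1!5!3!7!] = √(43200)
  +(−1)^0/∏(0,1,3,1,2,4)! = 1/288  (running 1/288)
  +(−1)^1/∏(1,0,2,0,3,5)! = -1/1440  (running 1/360)
⟨..|..⟩ = √(43200)·(1/360) = +0.577350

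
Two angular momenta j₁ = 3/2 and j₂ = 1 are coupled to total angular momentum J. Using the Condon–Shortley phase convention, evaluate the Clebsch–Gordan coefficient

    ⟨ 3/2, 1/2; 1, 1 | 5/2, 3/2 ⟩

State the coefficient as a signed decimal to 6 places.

+√(3/5) = +0.774597

√[6·0!3!2!/6! · 2!1!2!0!4!1!] = √(48/5)
  +(−1)^0/∏(0,0,1,2,2,0)! = 1/4  (running 1/4)
⟨..|..⟩ = √(48/5)·(1/4) = +0.774597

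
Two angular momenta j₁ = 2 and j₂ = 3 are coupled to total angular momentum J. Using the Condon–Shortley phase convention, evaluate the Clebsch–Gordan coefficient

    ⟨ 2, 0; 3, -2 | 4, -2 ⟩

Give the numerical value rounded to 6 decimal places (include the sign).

+0.585540  (= +√(12/35))

j₁+j₂−J=1  J+j₁−j₂=3  J−j₁+j₂=5  j₁+j₂+J+1=10
(j₁±m₁, j₂±m₂, J±M) = (2,2,1,5,2,6)
P² = 8640/7
sum k=0..1:
  [0] +1/48 = 1/48
  [1] −1/240 = -1/240
S = 1/60
C² = P²·S² = 12/35 ; C = +0.585540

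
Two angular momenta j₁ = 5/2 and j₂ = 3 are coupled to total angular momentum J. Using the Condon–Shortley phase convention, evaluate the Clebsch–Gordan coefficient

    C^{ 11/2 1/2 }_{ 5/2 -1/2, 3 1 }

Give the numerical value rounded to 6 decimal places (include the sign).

+0.569803

triangle: 0!×5!×6!/12! = 86400/479001600
(j±m)!: 2!×3!×4!×2!×6!×5! = 49766400
prefactor² = (2J+1)×Δ×N² = 8294400/77
  k=0: +1/(0!×0!×3!×4!×2!×2!) = 1/576
Σ = 1/576  ⇒  CG² = 8294400/77×1/576² = 25/77
CG = +√(25/77) = +0.569803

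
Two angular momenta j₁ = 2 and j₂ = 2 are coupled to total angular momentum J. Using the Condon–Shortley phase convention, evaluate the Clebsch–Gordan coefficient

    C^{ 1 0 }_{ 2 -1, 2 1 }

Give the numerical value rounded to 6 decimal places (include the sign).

√[3·3!1!1!/6! · 1!3!3!1!1!1!] = √(9/10)
  +(−1)^2/∏(2,1,1,1,0,0)! = 1/2  (running 1/2)
  +(−1)^3/∏(3,0,0,0,1,1)! = -1/6  (running 1/3)
⟨..|..⟩ = √(9/10)·(1/3) = +0.316228

+√(1/10) ≈ +0.316228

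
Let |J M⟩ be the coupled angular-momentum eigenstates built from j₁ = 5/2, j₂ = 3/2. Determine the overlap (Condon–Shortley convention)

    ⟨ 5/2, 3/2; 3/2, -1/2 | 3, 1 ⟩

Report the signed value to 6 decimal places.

+0.639010  (= +√(49/120))

triangle: 1!×4!×2!/8! = 48/40320
(j±m)!: 4!×1!×1!×2!×4!×2! = 2304
prefactor² = (2J+1)×Δ×N² = 96/5
  k=0: +1/(0!×1!×1!×1!×3!×1!) = 1/6
  k=1: −1/(1!×0!×0!×0!×4!×2!) = -1/48
Σ = 7/48  ⇒  CG² = 96/5×7/48² = 49/120
CG = +√(49/120) = +0.639010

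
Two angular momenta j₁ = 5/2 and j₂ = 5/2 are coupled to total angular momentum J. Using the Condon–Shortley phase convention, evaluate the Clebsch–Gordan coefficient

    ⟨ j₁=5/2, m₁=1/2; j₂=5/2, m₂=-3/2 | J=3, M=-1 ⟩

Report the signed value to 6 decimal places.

√[7·2!3!3!/9! · 3!2!1!4!2!4!] = √(96/5)
  +(−1)^0/∏(0,2,2,1,1,2)! = 1/8  (running 1/8)
  +(−1)^1/∏(1,1,1,0,2,3)! = -1/12  (running 1/24)
⟨..|..⟩ = √(96/5)·(1/24) = +0.182574

+0.182574  (= +√(1/30))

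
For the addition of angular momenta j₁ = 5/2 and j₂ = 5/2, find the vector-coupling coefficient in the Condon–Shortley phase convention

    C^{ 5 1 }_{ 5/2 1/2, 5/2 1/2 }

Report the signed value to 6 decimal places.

+√(10/21) ≈ +0.690066

triangle: 0!*5!*5!/11! = 14400/39916800
(j±m)!: 3!*2!*3!*2!*6!*4! = 2488320
prefactor² = (2J+1)*Δ*N² = 69120/7
  k=0: +1/(0!*0!*2!*3!*3!*2!) = 1/144
Σ = 1/144  ⇒  CG² = 69120/7*1/144² = 10/21
CG = +√(10/21) = +0.690066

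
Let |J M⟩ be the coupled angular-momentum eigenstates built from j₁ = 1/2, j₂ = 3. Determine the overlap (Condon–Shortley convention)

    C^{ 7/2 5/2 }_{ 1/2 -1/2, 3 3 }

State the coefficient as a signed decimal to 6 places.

+0.377964  (= +√(1/7))

√[8·0!1!6!/8! · 0!1!6!0!6!1!] = √(518400/7)
  +(−1)^0/∏(0,0,1,6,0,0)! = 1/720  (running 1/720)
⟨..|..⟩ = √(518400/7)·(1/720) = +0.377964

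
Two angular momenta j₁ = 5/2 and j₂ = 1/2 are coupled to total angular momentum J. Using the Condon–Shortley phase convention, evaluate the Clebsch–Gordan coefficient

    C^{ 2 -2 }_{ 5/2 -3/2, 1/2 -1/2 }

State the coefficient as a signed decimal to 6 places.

triangle: 1!*4!*0!/6! = 24/720
(j±m)!: 1!*4!*0!*1!*0!*4! = 576
prefactor² = (2J+1)*Δ*N² = 96
  k=0: +1/(0!*1!*4!*0!*0!*0!) = 1/24
Σ = 1/24  ⇒  CG² = 96*1/24² = 1/6
CG = +√(1/6) = +0.408248

+√(1/6) ≈ +0.408248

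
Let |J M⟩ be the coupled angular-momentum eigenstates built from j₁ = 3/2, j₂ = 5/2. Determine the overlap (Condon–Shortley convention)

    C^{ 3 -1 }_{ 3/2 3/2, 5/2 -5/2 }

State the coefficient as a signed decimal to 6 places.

+0.353553

triangle: 1!×2!×4!/8! = 48/40320
(j±m)!: 3!×0!×0!×5!×2!×4! = 34560
prefactor² = (2J+1)×Δ×N² = 288
  k=0: +1/(0!×1!×0!×0!×2!×4!) = 1/48
Σ = 1/48  ⇒  CG² = 288×1/48² = 1/8
CG = +√(1/8) = +0.353553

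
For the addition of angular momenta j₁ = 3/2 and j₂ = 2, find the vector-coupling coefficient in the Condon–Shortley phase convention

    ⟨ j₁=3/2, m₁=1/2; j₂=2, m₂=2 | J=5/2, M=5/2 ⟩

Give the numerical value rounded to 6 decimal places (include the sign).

triangle: 1!×2!×3!/7! = 12/5040
(j±m)!: 2!×1!×4!×0!×5!×0! = 5760
prefactor² = (2J+1)×Δ×N² = 576/7
  k=1: −1/(1!×0!×0!×3!×2!×0!) = -1/12
Σ = -1/12  ⇒  CG² = 576/7×(-1/12)² = 4/7
CG = −√(4/7) = -0.755929

-0.755929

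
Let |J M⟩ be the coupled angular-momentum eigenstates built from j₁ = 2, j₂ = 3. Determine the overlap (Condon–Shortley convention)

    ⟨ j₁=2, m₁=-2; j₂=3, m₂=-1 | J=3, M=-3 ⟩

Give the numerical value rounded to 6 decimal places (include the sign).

√[7·2!2!4!/9! · 0!4!2!4!0!6!] = √(1536)
  +(−1)^2/∏(2,0,2,0,0,4)! = 1/96  (running 1/96)
⟨..|..⟩ = √(1536)·(1/96) = +0.408248

+√(1/6) = +0.408248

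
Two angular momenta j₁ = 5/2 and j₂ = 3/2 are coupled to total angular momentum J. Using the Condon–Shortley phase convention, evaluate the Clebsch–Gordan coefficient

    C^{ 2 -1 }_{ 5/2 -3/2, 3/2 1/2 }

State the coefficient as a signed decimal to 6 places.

+√(1/42) = +0.154303

triangle: 2!*3!*1!/7! = 12/5040
(j±m)!: 1!*4!*2!*1!*1!*3! = 288
prefactor² = (2J+1)*Δ*N² = 24/7
  k=1: −1/(1!*1!*3!*1!*0!*0!) = -1/6
  k=2: +1/(2!*0!*2!*0!*1!*1!) = 1/4
Σ = 1/12  ⇒  CG² = 24/7*1/12² = 1/42
CG = +√(1/42) = +0.154303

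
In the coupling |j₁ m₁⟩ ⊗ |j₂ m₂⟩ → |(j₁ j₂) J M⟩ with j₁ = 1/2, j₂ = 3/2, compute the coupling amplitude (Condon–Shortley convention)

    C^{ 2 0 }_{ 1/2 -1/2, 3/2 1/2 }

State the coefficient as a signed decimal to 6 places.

+√(1/2) ≈ +0.707107

triangle: 0!×1!×3!/5! = 6/120
(j±m)!: 0!×1!×2!×1!×2!×2! = 8
prefactor² = (2J+1)×Δ×N² = 2
  k=0: +1/(0!×0!×1!×2!×0!×1!) = 1/2
Σ = 1/2  ⇒  CG² = 2×1/2² = 1/2
CG = +√(1/2) = +0.707107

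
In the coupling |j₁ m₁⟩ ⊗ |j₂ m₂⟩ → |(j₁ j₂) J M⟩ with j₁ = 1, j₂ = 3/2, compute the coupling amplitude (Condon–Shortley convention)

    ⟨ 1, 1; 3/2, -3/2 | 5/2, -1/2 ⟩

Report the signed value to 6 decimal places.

j₁+j₂−J=0  J+j₁−j₂=2  J−j₁+j₂=3  j₁+j₂+J+1=6
(j₁±m₁, j₂±m₂, J±M) = (2,0,0,3,2,3)
P² = 72/5
sum k=0..0:
  [0] +1/12 = 1/12
S = 1/12
C² = P²·S² = 1/10 ; C = +0.316228

+0.316228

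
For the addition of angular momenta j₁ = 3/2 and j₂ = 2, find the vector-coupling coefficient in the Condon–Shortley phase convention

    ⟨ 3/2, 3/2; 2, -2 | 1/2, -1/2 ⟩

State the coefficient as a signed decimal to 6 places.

+0.632456

triangle: 3!·0!·1!/5! = 6/120
(j±m)!: 3!·0!·0!·4!·0!·1! = 144
prefactor² = (2J+1)·Δ·N² = 72/5
  k=0: +1/(0!·3!·0!·0!·0!·1!) = 1/6
Σ = 1/6  ⇒  CG² = 72/5·1/6² = 2/5
CG = +√(2/5) = +0.632456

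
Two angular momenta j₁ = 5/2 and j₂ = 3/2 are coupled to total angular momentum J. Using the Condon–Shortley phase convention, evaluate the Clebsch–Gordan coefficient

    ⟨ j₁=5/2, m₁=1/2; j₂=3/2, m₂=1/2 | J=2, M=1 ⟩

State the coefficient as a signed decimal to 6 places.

triangle: 2!×3!×1!/7! = 12/5040
(j±m)!: 3!×2!×2!×1!×3!×1! = 144
prefactor² = (2J+1)×Δ×N² = 12/7
  k=1: −1/(1!×1!×1!×1!×2!×0!) = -1/2
  k=2: +1/(2!×0!×0!×0!×3!×1!) = 1/12
Σ = -5/12  ⇒  CG² = 12/7×(-5/12)² = 25/84
CG = −√(25/84) = -0.545545

-0.545545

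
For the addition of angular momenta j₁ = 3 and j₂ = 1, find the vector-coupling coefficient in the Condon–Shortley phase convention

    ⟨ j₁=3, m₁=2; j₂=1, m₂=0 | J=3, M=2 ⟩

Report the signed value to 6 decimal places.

√[7·1!5!1!/8! · 5!1!1!1!5!1!] = √(300)
  +(−1)^0/∏(0,1,1,1,4,0)! = 1/24  (running 1/24)
  +(−1)^1/∏(1,0,0,0,5,1)! = -1/120  (running 1/30)
⟨..|..⟩ = √(300)·(1/30) = +0.577350

+√(1/3) = +0.577350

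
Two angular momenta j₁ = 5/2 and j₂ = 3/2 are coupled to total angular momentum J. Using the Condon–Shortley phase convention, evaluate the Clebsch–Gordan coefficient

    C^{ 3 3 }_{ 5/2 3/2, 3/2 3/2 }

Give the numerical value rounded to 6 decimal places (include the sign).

√[7·1!4!2!/8! · 4!1!3!0!6!0!] = √(864)
  +(−1)^1/∏(1,0,0,2,4,0)! = -1/48  (running -1/48)
⟨..|..⟩ = √(864)·(-1/48) = -0.612372

-0.612372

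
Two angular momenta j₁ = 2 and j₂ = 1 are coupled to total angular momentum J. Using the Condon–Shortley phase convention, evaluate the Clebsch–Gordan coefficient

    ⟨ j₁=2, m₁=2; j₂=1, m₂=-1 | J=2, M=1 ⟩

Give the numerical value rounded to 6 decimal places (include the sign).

j₁+j₂−J=1  J+j₁−j₂=3  J−j₁+j₂=1  j₁+j₂+J+1=6
(j₁±m₁, j₂±m₂, J±M) = (4,0,0,2,3,1)
P² = 12
sum k=0..0:
  [0] +1/6 = 1/6
S = 1/6
C² = P²·S² = 1/3 ; C = +0.577350

+0.577350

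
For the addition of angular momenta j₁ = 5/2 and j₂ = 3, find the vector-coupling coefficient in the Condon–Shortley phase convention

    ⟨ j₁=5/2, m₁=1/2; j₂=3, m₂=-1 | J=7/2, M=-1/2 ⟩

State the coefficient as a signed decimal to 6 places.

j₁+j₂−J=2  J+j₁−j₂=3  J−j₁+j₂=4  j₁+j₂+J+1=10
(j₁±m₁, j₂±m₂, J±M) = (3,2,2,4,3,4)
P² = 9216/175
sum k=0..2:
  [0] +1/16 = 1/16
  [1] −1/12 = -1/12
  [2] +1/288 = 1/288
S = -5/288
C² = P²·S² = 1/63 ; C = -0.125988

−√(1/63) = -0.125988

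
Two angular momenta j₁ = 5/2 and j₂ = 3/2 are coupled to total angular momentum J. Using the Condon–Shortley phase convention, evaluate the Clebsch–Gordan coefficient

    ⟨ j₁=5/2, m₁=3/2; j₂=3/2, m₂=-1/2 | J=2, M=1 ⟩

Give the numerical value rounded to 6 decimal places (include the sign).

√[5·2!3!1!/7! · 4!1!1!2!3!1!] = √(24/7)
  +(−1)^0/∏(0,2,1,1,2,0)! = 1/4  (running 1/4)
  +(−1)^1/∏(1,1,0,0,3,1)! = -1/6  (running 1/12)
⟨..|..⟩ = √(24/7)·(1/12) = +0.154303

+0.154303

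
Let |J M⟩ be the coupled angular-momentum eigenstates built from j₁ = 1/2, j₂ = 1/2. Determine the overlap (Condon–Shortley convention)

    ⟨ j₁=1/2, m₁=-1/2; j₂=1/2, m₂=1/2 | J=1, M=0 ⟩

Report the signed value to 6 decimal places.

+√(1/2) ≈ +0.707107

j₁+j₂−J=0  J+j₁−j₂=1  J−j₁+j₂=1  j₁+j₂+J+1=3
(j₁±m₁, j₂±m₂, J±M) = (0,1,1,0,1,1)
P² = 1/2
sum k=0..0:
  [0] +1/1 = 1
S = 1
C² = P²·S² = 1/2 ; C = +0.707107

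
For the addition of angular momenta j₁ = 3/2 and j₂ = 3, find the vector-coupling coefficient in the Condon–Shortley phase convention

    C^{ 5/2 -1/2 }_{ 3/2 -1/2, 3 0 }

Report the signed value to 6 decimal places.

√[6·2!1!4!/8! · 1!2!3!3!2!3!] = √(216/35)
  +(−1)^1/∏(1,1,1,2,0,2)! = -1/4  (running -1/4)
  +(−1)^2/∏(2,0,0,1,1,3)! = 1/12  (running -1/6)
⟨..|..⟩ = √(216/35)·(-1/6) = -0.414039

−√(6/35) = -0.414039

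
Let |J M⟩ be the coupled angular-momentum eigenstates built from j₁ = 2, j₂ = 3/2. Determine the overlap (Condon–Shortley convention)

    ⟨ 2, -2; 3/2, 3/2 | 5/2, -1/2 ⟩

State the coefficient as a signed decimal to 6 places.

−√(6/35) ≈ -0.414039

√[6·1!3!2!/7! · 0!4!3!0!2!3!] = √(864/35)
  +(−1)^1/∏(1,0,3,2,0,0)! = -1/12  (running -1/12)
⟨..|..⟩ = √(864/35)·(-1/12) = -0.414039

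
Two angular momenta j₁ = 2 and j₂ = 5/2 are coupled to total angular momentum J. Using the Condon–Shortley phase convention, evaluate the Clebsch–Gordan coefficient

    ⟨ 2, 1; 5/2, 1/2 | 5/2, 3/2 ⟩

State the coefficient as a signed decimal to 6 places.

-0.414039  (= −√(6/35))

j₁+j₂−J=2  J+j₁−j₂=2  J−j₁+j₂=3  j₁+j₂+J+1=8
(j₁±m₁, j₂±m₂, J±M) = (3,1,3,2,4,1)
P² = 216/35
sum k=0..1:
  [0] +1/12 = 1/12
  [1] −1/4 = -1/4
S = -1/6
C² = P²·S² = 6/35 ; C = -0.414039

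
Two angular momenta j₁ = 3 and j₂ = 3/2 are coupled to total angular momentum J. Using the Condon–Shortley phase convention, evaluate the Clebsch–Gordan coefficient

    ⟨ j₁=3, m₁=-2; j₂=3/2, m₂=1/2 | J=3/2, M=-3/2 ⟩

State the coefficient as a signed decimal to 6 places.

j₁+j₂−J=3  J+j₁−j₂=3  J−j₁+j₂=0  j₁+j₂+J+1=7
(j₁±m₁, j₂±m₂, J±M) = (1,5,2,1,0,3)
P² = 288/7
sum k=2..2:
  [2] +1/12 = 1/12
S = 1/12
C² = P²·S² = 2/7 ; C = +0.534522

+√(2/7) = +0.534522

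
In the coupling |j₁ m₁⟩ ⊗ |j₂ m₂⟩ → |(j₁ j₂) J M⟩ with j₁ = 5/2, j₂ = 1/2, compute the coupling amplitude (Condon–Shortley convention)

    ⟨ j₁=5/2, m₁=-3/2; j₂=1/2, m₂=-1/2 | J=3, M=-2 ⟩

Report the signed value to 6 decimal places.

√[7·0!5!1!/7! · 1!4!0!1!1!5!] = √(480)
  +(−1)^0/∏(0,0,4,0,1,1)! = 1/24  (running 1/24)
⟨..|..⟩ = √(480)·(1/24) = +0.912871

+0.912871  (= +√(5/6))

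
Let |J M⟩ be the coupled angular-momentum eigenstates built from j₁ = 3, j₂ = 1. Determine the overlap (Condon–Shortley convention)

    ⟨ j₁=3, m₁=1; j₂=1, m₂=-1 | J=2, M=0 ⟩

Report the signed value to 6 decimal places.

+0.534522  (= +√(2/7))

√[5·2!4!0!/7! · 4!2!0!2!2!2!] = √(128/7)
  +(−1)^0/∏(0,2,2,0,2,0)! = 1/8  (running 1/8)
⟨..|..⟩ = √(128/7)·(1/8) = +0.534522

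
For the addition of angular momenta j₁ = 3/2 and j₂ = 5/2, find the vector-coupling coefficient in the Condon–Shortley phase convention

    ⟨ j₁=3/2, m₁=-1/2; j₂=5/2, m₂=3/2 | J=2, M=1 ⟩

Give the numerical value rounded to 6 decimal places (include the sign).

triangle: 2!×1!×3!/7! = 12/5040
(j±m)!: 1!×2!×4!×1!×3!×1! = 288
prefactor² = (2J+1)×Δ×N² = 24/7
  k=1: −1/(1!×1!×1!×3!×0!×0!) = -1/6
  k=2: +1/(2!×0!×0!×2!×1!×1!) = 1/4
Σ = 1/12  ⇒  CG² = 24/7×1/12² = 1/42
CG = +√(1/42) = +0.154303

+0.154303  (= +√(1/42))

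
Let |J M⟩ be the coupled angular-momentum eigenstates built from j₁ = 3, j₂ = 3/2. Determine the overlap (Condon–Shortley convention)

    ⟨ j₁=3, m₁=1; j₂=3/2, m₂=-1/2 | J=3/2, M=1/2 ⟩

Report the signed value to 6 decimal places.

−√(12/35) = -0.585540

j₁+j₂−J=3  J+j₁−j₂=3  J−j₁+j₂=0  j₁+j₂+J+1=7
(j₁±m₁, j₂±m₂, J±M) = (4,2,1,2,2,1)
P² = 192/35
sum k=1..1:
  [1] −1/4 = -1/4
S = -1/4
C² = P²·S² = 12/35 ; C = -0.585540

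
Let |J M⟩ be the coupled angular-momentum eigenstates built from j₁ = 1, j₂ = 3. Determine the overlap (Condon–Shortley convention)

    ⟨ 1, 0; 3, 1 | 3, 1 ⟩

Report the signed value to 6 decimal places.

√[7·1!1!5!/8! · 1!1!4!2!4!2!] = √(48)
  +(−1)^0/∏(0,1,1,4,0,1)! = 1/24  (running 1/24)
  +(−1)^1/∏(1,0,0,3,1,2)! = -1/12  (running -1/24)
⟨..|..⟩ = √(48)·(-1/24) = -0.288675

-0.288675  (= −√(1/12))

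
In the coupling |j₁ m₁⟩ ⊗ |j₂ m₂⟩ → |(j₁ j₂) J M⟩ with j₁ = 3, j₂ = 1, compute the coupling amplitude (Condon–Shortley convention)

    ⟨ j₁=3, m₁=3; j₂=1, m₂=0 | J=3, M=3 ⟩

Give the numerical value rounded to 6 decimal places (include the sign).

√[7·1!5!1!/8! · 6!0!1!1!6!0!] = √(10800)
  +(−1)^0/∏(0,1,0,1,5,0)! = 1/120  (running 1/120)
⟨..|..⟩ = √(10800)·(1/120) = +0.866025

+√(3/4) = +0.866025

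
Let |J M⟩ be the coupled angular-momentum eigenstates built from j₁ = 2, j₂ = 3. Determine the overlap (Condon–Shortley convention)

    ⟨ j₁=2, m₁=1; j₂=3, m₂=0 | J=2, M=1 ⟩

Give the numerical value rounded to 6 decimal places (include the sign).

triangle: 3!·1!·3!/8! = 36/40320
(j±m)!: 3!·1!·3!·3!·3!·1! = 1296
prefactor² = (2J+1)·Δ·N² = 81/14
  k=0: +1/(0!·3!·1!·3!·0!·0!) = 1/36
  k=1: −1/(1!·2!·0!·2!·1!·1!) = -1/4
Σ = -2/9  ⇒  CG² = 81/14·(-2/9)² = 2/7
CG = −√(2/7) = -0.534522

-0.534522  (= −√(2/7))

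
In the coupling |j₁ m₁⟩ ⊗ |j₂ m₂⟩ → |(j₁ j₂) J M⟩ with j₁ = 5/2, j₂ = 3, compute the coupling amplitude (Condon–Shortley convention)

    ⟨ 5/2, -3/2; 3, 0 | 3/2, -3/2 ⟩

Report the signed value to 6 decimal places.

j₁+j₂−J=4  J+j₁−j₂=1  J−j₁+j₂=2  j₁+j₂+J+1=8
(j₁±m₁, j₂±m₂, J±M) = (1,4,3,3,0,3)
P² = 864/35
sum k=3..3:
  [3] −1/12 = -1/12
S = -1/12
C² = P²·S² = 6/35 ; C = -0.414039

-0.414039  (= −√(6/35))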